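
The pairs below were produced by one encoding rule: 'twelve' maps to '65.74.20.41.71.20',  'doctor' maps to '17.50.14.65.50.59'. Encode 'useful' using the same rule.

t(#20)→65 and w(#23)→74: differences scale by 3, so n = 3·pos + 5. The formula is n = 3×(alphabet index, a=1) + 5.
Applying it to useful: u=21→68, s=19→62, e=5→20, f=6→23, u=21→68, l=12→41.

68.62.20.23.68.41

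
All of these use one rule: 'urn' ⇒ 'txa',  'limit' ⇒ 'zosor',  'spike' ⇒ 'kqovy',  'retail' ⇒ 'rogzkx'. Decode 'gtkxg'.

Read the word backwards and shift each letter +6.
Reversing it on gtkxg: shift back: g−6=a, t−6=n, k−6=e, x−6=r, g−6=a → anera; then reverse → arena.

arena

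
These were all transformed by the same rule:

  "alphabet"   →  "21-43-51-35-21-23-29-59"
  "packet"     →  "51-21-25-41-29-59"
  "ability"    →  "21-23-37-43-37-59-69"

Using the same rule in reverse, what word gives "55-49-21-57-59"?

roast

a(#1)→21 and l(#12)→43: differences scale by 2, so n = 2·pos + 19. The formula is n = 2×(alphabet index, a=1) + 19.
Reversing it on 55-49-21-57-59: 55→(55−19)÷2=18=r, 49→(49−19)÷2=15=o, 21→(21−19)÷2=1=a, 57→(57−19)÷2=19=s, 59→(59−19)÷2=20=t.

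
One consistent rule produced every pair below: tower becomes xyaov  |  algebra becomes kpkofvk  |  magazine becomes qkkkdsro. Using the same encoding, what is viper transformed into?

zstov

The shift depends on letter class: consonant t→x is +4, but vowel o→y is +10. Vowels shift forward by 10 and consonants shift forward by 4.
For viper: v(cons)+4=z, i(vowel)+10=s, p(cons)+4=t, e(vowel)+10=o, r(cons)+4=v.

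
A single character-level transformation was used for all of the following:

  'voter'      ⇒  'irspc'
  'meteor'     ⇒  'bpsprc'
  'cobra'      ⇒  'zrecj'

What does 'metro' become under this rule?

bpscr

v(21)→i(8) and o(14)→r(17) fit y≡21x+9 (mod 26); the inverse of 21 mod 26 is 5. This is an affine cipher: with a=0,…,z=25, each position x becomes (21x+9) mod 26.
For metro: m(12)→21·12+9≡1=b; e(4)→21·4+9≡15=p; t(19)→21·19+9≡18=s; r(17)→21·17+9≡2=c; o(14)→21·14+9≡17=r (all mod 26).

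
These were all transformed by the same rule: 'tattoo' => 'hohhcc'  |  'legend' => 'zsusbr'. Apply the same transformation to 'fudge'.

tirus

Compare letters: t→h is +14, a→o is +14, t→h is +14 — a constant shift. It's a constant shift of +14 (ROT14).
On fudge: f+14=t, u+14=i, d+14=r, g+14=u, e+14=s.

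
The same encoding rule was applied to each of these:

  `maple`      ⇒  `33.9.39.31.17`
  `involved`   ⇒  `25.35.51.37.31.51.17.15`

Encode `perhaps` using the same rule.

With a=1..z=26, the number is 2·pos + 7.
On perhaps: p=16→39, e=5→17, r=18→43, h=8→23, a=1→9, p=16→39, s=19→45.

39.17.43.23.9.39.45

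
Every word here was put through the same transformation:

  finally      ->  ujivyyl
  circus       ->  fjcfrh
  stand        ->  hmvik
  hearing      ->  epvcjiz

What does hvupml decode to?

f(5)→u(20) and i(8)→j(9) fit y≡5x+21 (mod 26); the inverse of 5 mod 26 is 21. Treating letters as 0–25, the rule is x ↦ 5x + 21 (mod 26).
Decoding hvupml: h(7)→21·(7−21)≡18=s; v(21)→21·(21−21)≡0=a; u(20)→21·(20−21)≡5=f; p(15)→21·(15−21)≡4=e; m(12)→21·(12−21)≡19=t; l(11)→21·(11−21)≡24=y (all mod 26).

safety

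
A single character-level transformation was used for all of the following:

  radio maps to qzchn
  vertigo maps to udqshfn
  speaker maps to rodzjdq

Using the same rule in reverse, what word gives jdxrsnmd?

keystone

This is a Caesar cipher with shift 25.
Undoing it on jdxrsnmd: j−25=k, d−25=e, x−25=y, r−25=s, s−25=t, n−25=o, m−25=n, d−25=e.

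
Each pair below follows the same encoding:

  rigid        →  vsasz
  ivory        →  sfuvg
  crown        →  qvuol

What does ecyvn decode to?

This is an affine cipher: with a=0,…,z=25, each position x becomes (9x+24) mod 26.
Decoding ecyvn: e(4)→3·(4−24)≡18=s; c(2)→3·(2−24)≡12=m; y(24)→3·(24−24)≡0=a; v(21)→3·(21−24)≡17=r; n(13)→3·(13−24)≡19=t (all mod 26).

smart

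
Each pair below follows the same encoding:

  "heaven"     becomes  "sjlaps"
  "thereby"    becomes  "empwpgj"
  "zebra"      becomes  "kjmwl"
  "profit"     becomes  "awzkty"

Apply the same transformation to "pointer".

attsejc

Shifts by position in heaven: pos 0: h→s (+11), pos 1: e→j (+5), pos 2: a→l (+11), pos 3: v→a (+5) — repeating every 2. It's a Vigenère-style cipher with numeric key [11,5]: position i shifts by key[i mod 2].
On pointer: p+11=a, o+5=t, i+11=t, n+5=s, t+11=e, e+5=j, r+11=c.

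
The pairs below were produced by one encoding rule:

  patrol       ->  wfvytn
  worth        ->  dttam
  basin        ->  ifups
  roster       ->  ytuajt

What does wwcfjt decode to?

It's a Vigenère-style cipher with numeric key [7,5,2]: position i shifts by key[i mod 3].
Decoding wwcfjt: w−7=p, w−5=r, c−2=a, f−7=y, j−5=e, t−2=r.

prayer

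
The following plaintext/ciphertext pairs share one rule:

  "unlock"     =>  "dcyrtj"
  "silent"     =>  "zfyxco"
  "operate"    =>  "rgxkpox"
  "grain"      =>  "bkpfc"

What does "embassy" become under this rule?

u(20)→d(3) and n(13)→c(2) fit y≡15x+15 (mod 26); the inverse of 15 mod 26 is 7. This is an affine cipher: with a=0,…,z=25, each position x becomes (15x+15) mod 26.
Applying it to embassy: e(4)→15·4+15≡23=x; m(12)→15·12+15≡13=n; b(1)→15·1+15≡4=e; a(0)→15·0+15≡15=p; s(18)→15·18+15≡25=z; s(18)→15·18+15≡25=z; y(24)→15·24+15≡11=l (all mod 26).

xnepzzl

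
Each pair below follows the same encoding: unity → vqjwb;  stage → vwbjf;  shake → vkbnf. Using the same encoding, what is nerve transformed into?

The shift depends on letter class: consonant n→q is +3, but vowel u→v is +1. The rule splits by letter class: vowels +1, consonants +3.
On nerve: n(cons)+3=q, e(vowel)+1=f, r(cons)+3=u, v(cons)+3=y, e(vowel)+1=f.

qfuyf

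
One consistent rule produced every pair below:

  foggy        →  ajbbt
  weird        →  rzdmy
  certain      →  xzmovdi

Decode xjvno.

It's a constant shift of +21 (ROT21).
Decoding xjvno: x−21=c, j−21=o, v−21=a, n−21=s, o−21=t.

coast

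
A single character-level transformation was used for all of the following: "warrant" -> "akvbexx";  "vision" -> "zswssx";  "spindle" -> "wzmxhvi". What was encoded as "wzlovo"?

sphere

Shifts by position in warrant: pos 0: w→a (+4), pos 1: a→k (+10), pos 2: r→v (+4), pos 3: r→b (+10) — repeating every 2. A repeating key of period 2 is used — shifts +4, +10 over and over.
Undoing it on wzlovo: w−4=s, z−10=p, l−4=h, o−10=e, v−4=r, o−10=e.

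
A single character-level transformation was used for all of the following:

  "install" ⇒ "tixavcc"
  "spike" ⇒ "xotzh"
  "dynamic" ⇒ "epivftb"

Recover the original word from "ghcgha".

i(8)→t(19) and n(13)→i(8) fit y≡3x+21 (mod 26); the inverse of 3 mod 26 is 9. Treating letters as 0–25, the rule is x ↦ 3x + 21 (mod 26).
Reversing it on ghcgha: g(6)→9·(6−21)≡21=v; h(7)→9·(7−21)≡4=e; c(2)→9·(2−21)≡11=l; g(6)→9·(6−21)≡21=v; h(7)→9·(7−21)≡4=e; a(0)→9·(0−21)≡19=t (all mod 26).

velvet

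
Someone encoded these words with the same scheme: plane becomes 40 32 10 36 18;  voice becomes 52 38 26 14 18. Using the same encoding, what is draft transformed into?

16 44 10 20 48

p(#16)→40 and l(#12)→32: differences scale by 2, so n = 2·pos + 8. With a=1..z=26, the number is 2·pos + 8.
Applying it to draft: d=4→16, r=18→44, a=1→10, f=6→20, t=20→48.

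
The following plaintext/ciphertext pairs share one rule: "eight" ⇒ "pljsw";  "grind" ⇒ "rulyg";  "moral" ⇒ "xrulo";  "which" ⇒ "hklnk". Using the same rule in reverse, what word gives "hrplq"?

Shifts by position in eight: pos 0: e→p (+11), pos 1: i→l (+3), pos 2: g→j (+3), pos 3: h→s (+11), pos 4: t→w (+3) — repeating every 3. It's a Vigenère-style cipher with numeric key [11,3,3]: position i shifts by key[i mod 3].
Reversing it on hrplq: h−11=w, r−3=o, p−3=m, l−11=a, q−3=n.

woman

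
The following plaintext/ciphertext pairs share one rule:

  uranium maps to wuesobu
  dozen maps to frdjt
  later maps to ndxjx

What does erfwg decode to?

Each letter shifts forward by (position + 2), i.e. 2, 3, 4, … — the shift grows by one for each successive letter.
Decoding erfwg: e−2=c, r−3=o, f−4=b, w−5=r, g−6=a.

cobra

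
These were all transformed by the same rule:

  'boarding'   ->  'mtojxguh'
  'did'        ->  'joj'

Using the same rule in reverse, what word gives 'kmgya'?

usage

The word is reversed, then every letter is shifted forward by 6.
Decoding kmgya: shift back: k−6=e, m−6=g, g−6=a, y−6=s, a−6=u → egasu; then reverse → usage.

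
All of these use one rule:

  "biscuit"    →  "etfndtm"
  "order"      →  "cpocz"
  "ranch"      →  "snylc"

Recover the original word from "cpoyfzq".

founder

The output letters match the input read backwards, each shifted +11: biscuit reversed is tiucsib. Two steps: reverse the string, then apply a Caesar shift of +11.
Decoding cpoyfzq: shift back: c−11=r, p−11=e, o−11=d, y−11=n, f−11=u, z−11=o, q−11=f → rednuof; then reverse → founder.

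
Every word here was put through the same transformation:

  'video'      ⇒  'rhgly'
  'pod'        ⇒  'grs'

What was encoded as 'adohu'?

Read the word backwards and shift each letter +3.
Decoding adohu: shift back: a−3=x, d−3=a, o−3=l, h−3=e, u−3=r → xaler; then reverse → relax.

relax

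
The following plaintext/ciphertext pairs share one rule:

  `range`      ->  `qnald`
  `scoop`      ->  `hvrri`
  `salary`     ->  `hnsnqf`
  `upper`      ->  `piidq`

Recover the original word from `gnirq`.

Each letter's alphabet position (a=0..z=25) is mapped through 17·x+13 mod 26 — an affine cipher.
Undoing it on gnirq: g(6)→23·(6−13)≡21=v; n(13)→23·(13−13)≡0=a; i(8)→23·(8−13)≡15=p; r(17)→23·(17−13)≡14=o; q(16)→23·(16−13)≡17=r (all mod 26).

vapor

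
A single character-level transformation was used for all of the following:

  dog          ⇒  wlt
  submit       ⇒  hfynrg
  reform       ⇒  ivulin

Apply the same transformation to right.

irtsg

Each pair mirrors across the alphabet (d↔w, o↔l, g↔t): positions sum to 25. Each letter is replaced by its mirror in the alphabet: a↔z, b↔y, c↔x, and so on (the Atbash cipher).
Applying it to right: r↔i, i↔r, g↔t, h↔s, t↔g.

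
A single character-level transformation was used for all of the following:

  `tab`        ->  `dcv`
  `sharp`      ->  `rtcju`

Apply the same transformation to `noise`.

The output letters match the input read backwards, each shifted +2: tab reversed is bat. Two steps: reverse the string, then apply a Caesar shift of +2.
On noise: reverse → esion; then shift: e+2=g, s+2=u, i+2=k, o+2=q, n+2=p.

gukqp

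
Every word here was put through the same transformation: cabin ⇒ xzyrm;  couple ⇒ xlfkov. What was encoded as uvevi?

Each letter is replaced by its mirror in the alphabet: a↔z, b↔y, c↔x, and so on (the Atbash cipher).
Decoding uvevi: u↔f, v↔e, e↔v, v↔e, i↔r.

fever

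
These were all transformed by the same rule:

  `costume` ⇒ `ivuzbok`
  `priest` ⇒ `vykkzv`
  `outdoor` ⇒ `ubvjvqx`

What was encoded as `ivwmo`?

Shifts by position in costume: pos 0: c→i (+6), pos 1: o→v (+7), pos 2: s→u (+2), pos 3: t→z (+6), pos 4: u→b (+7), pos 5: m→o (+2) — repeating every 3. It's a Vigenère-style cipher with numeric key [6,7,2]: position i shifts by key[i mod 3].
Decoding ivwmo: i−6=c, v−7=o, w−2=u, m−6=g, o−7=h.

cough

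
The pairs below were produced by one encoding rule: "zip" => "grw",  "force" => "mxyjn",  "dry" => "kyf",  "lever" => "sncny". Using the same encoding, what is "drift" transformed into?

Vowels shift forward by 9 and consonants shift forward by 7.
Applying it to drift: d(cons)+7=k, r(cons)+7=y, i(vowel)+9=r, f(cons)+7=m, t(cons)+7=a.

kyrma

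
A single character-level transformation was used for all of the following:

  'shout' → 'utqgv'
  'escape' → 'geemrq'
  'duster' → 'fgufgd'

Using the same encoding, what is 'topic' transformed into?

varue

Shifts by position in shout: pos 0: s→u (+2), pos 1: h→t (+12), pos 2: o→q (+2), pos 3: u→g (+12) — repeating every 2. A repeating key of period 2 is used — shifts +2, +12 over and over.
On topic: t+2=v, o+12=a, p+2=r, i+12=u, c+2=e.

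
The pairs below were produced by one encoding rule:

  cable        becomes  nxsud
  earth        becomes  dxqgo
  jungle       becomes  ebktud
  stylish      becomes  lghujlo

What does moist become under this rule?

c(2)→n(13) and a(0)→x(23) fit y≡21x+23 (mod 26); the inverse of 21 mod 26 is 5. Each letter's alphabet position (a=0..z=25) is mapped through 21·x+23 mod 26 — an affine cipher.
Applying it to moist: m(12)→21·12+23≡15=p; o(14)→21·14+23≡5=f; i(8)→21·8+23≡9=j; s(18)→21·18+23≡11=l; t(19)→21·19+23≡6=g (all mod 26).

pfjlg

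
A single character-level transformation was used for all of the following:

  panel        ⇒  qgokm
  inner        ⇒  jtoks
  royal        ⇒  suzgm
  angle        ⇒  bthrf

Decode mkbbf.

Shifts by position in panel: pos 0: p→q (+1), pos 1: a→g (+6), pos 2: n→o (+1), pos 3: e→k (+6) — repeating every 2. The shifts repeat in a cycle of length 2: positions 0,1,… shift by +1, +6, then the pattern repeats.
Reversing it on mkbbf: m−1=l, k−6=e, b−1=a, b−6=v, f−1=e.

leave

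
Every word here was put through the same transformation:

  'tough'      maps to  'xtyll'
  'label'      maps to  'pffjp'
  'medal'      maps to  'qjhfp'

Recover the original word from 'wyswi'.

store

Shifts by position in tough: pos 0: t→x (+4), pos 1: o→t (+5), pos 2: u→y (+4), pos 3: g→l (+5) — repeating every 2. A repeating key of period 2 is used — shifts +4, +5 over and over.
Undoing it on wyswi: w−4=s, y−5=t, s−4=o, w−5=r, i−4=e.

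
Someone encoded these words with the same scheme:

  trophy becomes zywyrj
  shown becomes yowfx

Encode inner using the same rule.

ouvnb

In trophy: t→z is +6, r→y is +7, o→w is +8, p→y is +9 — the shift increases by 1 each position. Each letter shifts forward by (position + 6), i.e. 6, 7, 8, … — the shift grows by one for each successive letter.
Applying it to inner: i+6=o, n+7=u, n+8=v, e+9=n, r+10=b.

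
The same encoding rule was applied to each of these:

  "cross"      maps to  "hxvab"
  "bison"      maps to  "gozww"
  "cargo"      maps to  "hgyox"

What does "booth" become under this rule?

In cross: c→h is +5, r→x is +6, o→v is +7, s→a is +8 — the shift increases by 1 each position. Each letter shifts forward by (position + 5), i.e. 5, 6, 7, … — the shift grows by one for each successive letter.
For booth: b+5=g, o+6=u, o+7=v, t+8=b, h+9=q.

guvbq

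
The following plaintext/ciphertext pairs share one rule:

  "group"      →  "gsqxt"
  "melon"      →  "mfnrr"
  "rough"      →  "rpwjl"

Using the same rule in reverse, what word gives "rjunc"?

risky

The shift increases by 1 at each position, starting from +0: 0, 1, 2, ….
Decoding rjunc: r−0=r, j−1=i, u−2=s, n−3=k, c−4=y.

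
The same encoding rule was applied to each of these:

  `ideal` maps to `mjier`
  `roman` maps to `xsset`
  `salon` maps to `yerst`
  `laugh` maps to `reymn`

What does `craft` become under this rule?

ixelz

The shift depends on letter class: consonant d→j is +6, but vowel i→m is +4. The rule splits by letter class: vowels +4, consonants +6.
For craft: c(cons)+6=i, r(cons)+6=x, a(vowel)+4=e, f(cons)+6=l, t(cons)+6=z.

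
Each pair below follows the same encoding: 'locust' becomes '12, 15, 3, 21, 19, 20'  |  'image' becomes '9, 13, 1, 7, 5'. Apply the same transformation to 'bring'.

2, 18, 9, 14, 7

l is letter #12 and maps to 12: an offset of 0. Each letter is replaced by its alphabet position (a=1, b=2, …, z=26).
Applying it to bring: b=2→2, r=18→18, i=9→9, n=14→14, g=7→7.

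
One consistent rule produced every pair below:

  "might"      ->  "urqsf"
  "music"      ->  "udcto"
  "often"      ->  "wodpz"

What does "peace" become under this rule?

Each letter shifts forward by (position + 8), i.e. 8, 9, 10, … — the shift grows by one for each successive letter.
For peace: p+8=x, e+9=n, a+10=k, c+11=n, e+12=q.

xnknq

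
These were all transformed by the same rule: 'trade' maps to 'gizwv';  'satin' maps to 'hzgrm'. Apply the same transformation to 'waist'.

Each pair mirrors across the alphabet (t↔g, r↔i, a↔z): positions sum to 25. Each letter is replaced by its mirror in the alphabet: a↔z, b↔y, c↔x, and so on (the Atbash cipher).
On waist: w↔d, a↔z, i↔r, s↔h, t↔g.

dzrhg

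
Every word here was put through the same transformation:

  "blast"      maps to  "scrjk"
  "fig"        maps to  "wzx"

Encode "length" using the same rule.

cvexky

Compare letters: b→s is +17, l→c is +17, a→r is +17 — a constant shift. Every letter moves 17 places later in the alphabet, wrapping around z→a.
For length: l+17=c, e+17=v, n+17=e, g+17=x, t+17=k, h+17=y.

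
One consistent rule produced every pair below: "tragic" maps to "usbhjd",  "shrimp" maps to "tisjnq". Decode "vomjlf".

Compare letters: t→u is +1, r→s is +1, a→b is +1 — a constant shift. Every letter moves 1 place later in the alphabet, wrapping around z→a.
Reversing it on vomjlf: v−1=u, o−1=n, m−1=l, j−1=i, l−1=k, f−1=e.

unlike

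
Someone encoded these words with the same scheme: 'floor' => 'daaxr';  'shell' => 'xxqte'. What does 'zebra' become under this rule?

Read the word backwards and shift each letter +12.
For zebra: reverse → arbez; then shift: a+12=m, r+12=d, b+12=n, e+12=q, z+12=l.

mdnql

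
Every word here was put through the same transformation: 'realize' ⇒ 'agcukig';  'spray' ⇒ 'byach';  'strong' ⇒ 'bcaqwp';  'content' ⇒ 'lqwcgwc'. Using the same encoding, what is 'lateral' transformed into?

uccgacu

The shift depends on letter class: consonant r→a is +9, but vowel e→g is +2. Two shifts are in play — +2 for a/e/i/o/u, +9 for every other letter.
For lateral: l(cons)+9=u, a(vowel)+2=c, t(cons)+9=c, e(vowel)+2=g, r(cons)+9=a, a(vowel)+2=c, l(cons)+9=u.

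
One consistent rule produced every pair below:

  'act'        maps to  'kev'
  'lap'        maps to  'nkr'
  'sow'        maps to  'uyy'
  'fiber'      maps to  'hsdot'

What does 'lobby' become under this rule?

nydda

The shift depends on letter class: consonant c→e is +2, but vowel a→k is +10. Two shifts are in play — +10 for a/e/i/o/u, +2 for every other letter.
Applying it to lobby: l(cons)+2=n, o(vowel)+10=y, b(cons)+2=d, b(cons)+2=d, y(cons)+2=a.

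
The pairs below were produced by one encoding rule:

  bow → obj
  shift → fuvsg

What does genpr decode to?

Compare letters: b→o is +13, o→b is +13, w→j is +13 — a constant shift. Every letter moves 13 places later in the alphabet, wrapping around z→a.
Decoding genpr: g−13=t, e−13=r, n−13=a, p−13=c, r−13=e.

trace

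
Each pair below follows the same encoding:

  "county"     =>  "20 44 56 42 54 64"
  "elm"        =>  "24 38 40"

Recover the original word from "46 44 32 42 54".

point

c(#3)→20 and o(#15)→44: differences scale by 2, so n = 2·pos + 14. With a=1..z=26, the number is 2·pos + 14.
Undoing it on 46 44 32 42 54: 46→(46−14)÷2=16=p, 44→(44−14)÷2=15=o, 32→(32−14)÷2=9=i, 42→(42−14)÷2=14=n, 54→(54−14)÷2=20=t.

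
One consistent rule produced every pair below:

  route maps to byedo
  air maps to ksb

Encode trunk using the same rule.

dbexu

Compare letters: r→b is +10, o→y is +10, u→e is +10 — a constant shift. It's a constant shift of +10 (ROT10).
Applying it to trunk: t+10=d, r+10=b, u+10=e, n+10=x, k+10=u.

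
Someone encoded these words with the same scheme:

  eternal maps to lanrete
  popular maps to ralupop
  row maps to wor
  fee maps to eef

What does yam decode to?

The output letters match the input read backwards: eternal reversed is lanrete. The word is simply reversed.
Undoing it on yam: then reverse → may.

may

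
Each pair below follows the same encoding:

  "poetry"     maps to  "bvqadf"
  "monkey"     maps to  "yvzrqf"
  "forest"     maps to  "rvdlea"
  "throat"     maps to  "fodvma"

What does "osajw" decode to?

clock

A repeating key of period 2 is used — shifts +12, +7 over and over.
Reversing it on osajw: o−12=c, s−7=l, a−12=o, j−7=c, w−12=k.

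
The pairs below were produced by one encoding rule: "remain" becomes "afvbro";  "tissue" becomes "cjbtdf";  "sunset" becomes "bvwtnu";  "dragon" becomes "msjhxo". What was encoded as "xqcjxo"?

Shifts by position in remain: pos 0: r→a (+9), pos 1: e→f (+1), pos 2: m→v (+9), pos 3: a→b (+1) — repeating every 2. The shifts repeat in a cycle of length 2: positions 0,1,… shift by +9, +1, then the pattern repeats.
Reversing it on xqcjxo: x−9=o, q−1=p, c−9=t, j−1=i, x−9=o, o−1=n.

option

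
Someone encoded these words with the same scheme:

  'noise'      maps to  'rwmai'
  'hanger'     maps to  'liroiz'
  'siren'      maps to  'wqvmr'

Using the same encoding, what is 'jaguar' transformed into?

Shifts by position in noise: pos 0: n→r (+4), pos 1: o→w (+8), pos 2: i→m (+4), pos 3: s→a (+8) — repeating every 2. It's a Vigenère-style cipher with numeric key [4,8]: position i shifts by key[i mod 2].
For jaguar: j+4=n, a+8=i, g+4=k, u+8=c, a+4=e, r+8=z.

nikcez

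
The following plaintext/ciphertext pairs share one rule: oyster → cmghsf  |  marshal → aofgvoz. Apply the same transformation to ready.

fsorm

Compare letters: o→c is +14, y→m is +14, s→g is +14 — a constant shift. This is a Caesar cipher with shift 14.
Applying it to ready: r+14=f, e+14=s, a+14=o, d+14=r, y+14=m.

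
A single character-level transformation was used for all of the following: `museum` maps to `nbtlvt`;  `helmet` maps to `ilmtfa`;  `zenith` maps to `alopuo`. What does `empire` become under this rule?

ftqpsl

Shifts by position in museum: pos 0: m→n (+1), pos 1: u→b (+7), pos 2: s→t (+1), pos 3: e→l (+7) — repeating every 2. The shifts repeat in a cycle of length 2: positions 0,1,… shift by +1, +7, then the pattern repeats.
Applying it to empire: e+1=f, m+7=t, p+1=q, i+7=p, r+1=s, e+7=l.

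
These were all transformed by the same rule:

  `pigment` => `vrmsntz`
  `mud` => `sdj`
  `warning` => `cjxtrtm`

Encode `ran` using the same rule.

Two shifts are in play — +9 for a/e/i/o/u, +6 for every other letter.
On ran: r(cons)+6=x, a(vowel)+9=j, n(cons)+6=t.

xjt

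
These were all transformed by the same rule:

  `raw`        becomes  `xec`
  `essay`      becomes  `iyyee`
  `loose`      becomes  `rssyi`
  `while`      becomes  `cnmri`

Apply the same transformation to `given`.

mmbit

The shift depends on letter class: consonant r→x is +6, but vowel a→e is +4. Vowels shift forward by 4 and consonants shift forward by 6.
Applying it to given: g(cons)+6=m, i(vowel)+4=m, v(cons)+6=b, e(vowel)+4=i, n(cons)+6=t.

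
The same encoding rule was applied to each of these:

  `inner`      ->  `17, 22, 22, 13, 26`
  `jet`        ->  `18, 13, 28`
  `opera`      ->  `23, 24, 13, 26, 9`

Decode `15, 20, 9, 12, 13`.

glade

i is letter #9 and maps to 17: an offset of 8. Each letter is replaced by its alphabet position (a=1..z=26) + 8.
Reversing it on 15, 20, 9, 12, 13: 15→(15−8)÷1=7=g, 20→(20−8)÷1=12=l, 9→(9−8)÷1=1=a, 12→(12−8)÷1=4=d, 13→(13−8)÷1=5=e.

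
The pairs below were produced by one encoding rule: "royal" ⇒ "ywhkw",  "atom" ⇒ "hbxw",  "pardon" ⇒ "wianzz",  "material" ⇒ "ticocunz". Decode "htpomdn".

algebra

Each letter shifts forward by (position + 7), i.e. 7, 8, 9, … — the shift grows by one for each successive letter.
Undoing it on htpomdn: h−7=a, t−8=l, p−9=g, o−10=e, m−11=b, d−12=r, n−13=a.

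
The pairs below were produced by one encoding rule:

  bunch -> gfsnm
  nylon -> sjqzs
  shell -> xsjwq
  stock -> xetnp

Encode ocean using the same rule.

Shifts by position in bunch: pos 0: b→g (+5), pos 1: u→f (+11), pos 2: n→s (+5), pos 3: c→n (+11) — repeating every 2. It's a Vigenère-style cipher with numeric key [5,11]: position i shifts by key[i mod 2].
Applying it to ocean: o+5=t, c+11=n, e+5=j, a+11=l, n+5=s.

tnjls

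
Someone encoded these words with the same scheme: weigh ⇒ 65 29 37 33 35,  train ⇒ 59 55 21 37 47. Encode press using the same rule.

51 55 29 57 57

w(#23)→65 and e(#5)→29: differences scale by 2, so n = 2·pos + 19. With a=1..z=26, the number is 2·pos + 19.
On press: p=16→51, r=18→55, e=5→29, s=19→57, s=19→57.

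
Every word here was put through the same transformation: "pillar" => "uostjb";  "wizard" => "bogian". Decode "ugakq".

patch

Letter i (0-indexed) is shifted by i+5, so successive shifts are 5, 6, 7, ….
Reversing it on ugakq: u−5=p, g−6=a, a−7=t, k−8=c, q−9=h.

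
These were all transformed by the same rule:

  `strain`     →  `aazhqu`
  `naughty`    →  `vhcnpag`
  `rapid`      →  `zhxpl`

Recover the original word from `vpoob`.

night

Shifts by position in strain: pos 0: s→a (+8), pos 1: t→a (+7), pos 2: r→z (+8), pos 3: a→h (+7) — repeating every 2. It's a Vigenère-style cipher with numeric key [8,7]: position i shifts by key[i mod 2].
Undoing it on vpoob: v−8=n, p−7=i, o−8=g, o−7=h, b−8=t.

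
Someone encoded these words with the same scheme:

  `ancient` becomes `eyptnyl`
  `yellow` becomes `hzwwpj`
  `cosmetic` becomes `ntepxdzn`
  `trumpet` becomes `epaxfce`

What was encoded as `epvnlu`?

jacket

The output letters match the input read backwards, each shifted +11: ancient reversed is tneicna. The word is reversed, then every letter is shifted forward by 11.
Decoding epvnlu: shift back: e−11=t, p−11=e, v−11=k, n−11=c, l−11=a, u−11=j → tekcaj; then reverse → jacket.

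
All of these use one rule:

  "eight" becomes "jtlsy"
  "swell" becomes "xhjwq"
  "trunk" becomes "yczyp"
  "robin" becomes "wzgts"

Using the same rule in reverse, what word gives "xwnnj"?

It's a Vigenère-style cipher with numeric key [5,11]: position i shifts by key[i mod 2].
Reversing it on xwnnj: x−5=s, w−11=l, n−5=i, n−11=c, j−5=e.

slice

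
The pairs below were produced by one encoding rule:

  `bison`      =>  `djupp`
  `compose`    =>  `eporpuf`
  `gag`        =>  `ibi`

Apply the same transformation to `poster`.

The shift depends on letter class: consonant b→d is +2, but vowel i→j is +1. The rule splits by letter class: vowels +1, consonants +2.
For poster: p(cons)+2=r, o(vowel)+1=p, s(cons)+2=u, t(cons)+2=v, e(vowel)+1=f, r(cons)+2=t.

rpuvft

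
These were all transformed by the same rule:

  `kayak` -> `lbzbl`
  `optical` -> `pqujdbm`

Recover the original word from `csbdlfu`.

Compare letters: k→l is +1, a→b is +1, y→z is +1 — a constant shift. Each letter is shifted forward by 1 in the alphabet (a Caesar shift of +1).
Decoding csbdlfu: c−1=b, s−1=r, b−1=a, d−1=c, l−1=k, f−1=e, u−1=t.

bracket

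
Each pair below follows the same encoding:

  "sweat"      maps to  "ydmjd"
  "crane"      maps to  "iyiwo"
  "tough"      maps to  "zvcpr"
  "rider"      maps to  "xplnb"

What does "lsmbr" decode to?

flesh

In sweat: s→y is +6, w→d is +7, e→m is +8, a→j is +9 — the shift increases by 1 each position. Letter i (0-indexed) is shifted by i+6, so successive shifts are 6, 7, 8, ….
Undoing it on lsmbr: l−6=f, s−7=l, m−8=e, b−9=s, r−10=h.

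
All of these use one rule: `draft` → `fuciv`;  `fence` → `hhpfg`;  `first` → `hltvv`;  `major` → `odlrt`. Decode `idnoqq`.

A repeating key of period 2 is used — shifts +2, +3 over and over.
Undoing it on idnoqq: i−2=g, d−3=a, n−2=l, o−3=l, q−2=o, q−3=n.

gallon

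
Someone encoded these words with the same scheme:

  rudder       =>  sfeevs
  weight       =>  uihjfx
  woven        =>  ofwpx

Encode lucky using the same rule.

zldvm

The output letters match the input read backwards, each shifted +1: rudder reversed is reddur. Read the word backwards and shift each letter +1.
For lucky: reverse → ykcul; then shift: y+1=z, k+1=l, c+1=d, u+1=v, l+1=m.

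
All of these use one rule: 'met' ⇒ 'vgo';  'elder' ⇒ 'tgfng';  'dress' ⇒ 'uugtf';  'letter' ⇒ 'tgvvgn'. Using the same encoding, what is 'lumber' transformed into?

The output letters match the input read backwards, each shifted +2: met reversed is tem. Two steps: reverse the string, then apply a Caesar shift of +2.
For lumber: reverse → rebmul; then shift: r+2=t, e+2=g, b+2=d, m+2=o, u+2=w, l+2=n.

tgdown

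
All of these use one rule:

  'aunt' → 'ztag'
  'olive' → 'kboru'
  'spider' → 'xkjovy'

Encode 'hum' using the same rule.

san

The word is reversed, then every letter is shifted forward by 6.
On hum: reverse → muh; then shift: m+6=s, u+6=a, h+6=n.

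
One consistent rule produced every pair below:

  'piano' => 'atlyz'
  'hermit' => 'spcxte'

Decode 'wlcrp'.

It's a constant shift of +11 (ROT11).
Decoding wlcrp: w−11=l, l−11=a, c−11=r, r−11=g, p−11=e.

large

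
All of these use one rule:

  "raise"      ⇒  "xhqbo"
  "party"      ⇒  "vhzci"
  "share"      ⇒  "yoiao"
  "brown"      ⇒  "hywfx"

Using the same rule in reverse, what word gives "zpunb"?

timer

In raise: r→x is +6, a→h is +7, i→q is +8, s→b is +9 — the shift increases by 1 each position. The shift increases by 1 at each position, starting from +6: 6, 7, 8, ….
Undoing it on zpunb: z−6=t, p−7=i, u−8=m, n−9=e, b−10=r.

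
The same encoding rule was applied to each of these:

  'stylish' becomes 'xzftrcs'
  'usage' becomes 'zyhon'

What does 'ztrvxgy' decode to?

Each letter shifts forward by (position + 5), i.e. 5, 6, 7, … — the shift grows by one for each successive letter.
Reversing it on ztrvxgy: z−5=u, t−6=n, r−7=k, v−8=n, x−9=o, g−10=w, y−11=n.

unknown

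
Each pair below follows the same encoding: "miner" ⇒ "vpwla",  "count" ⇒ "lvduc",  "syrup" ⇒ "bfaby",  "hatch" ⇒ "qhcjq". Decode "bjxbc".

scout

Shifts by position in miner: pos 0: m→v (+9), pos 1: i→p (+7), pos 2: n→w (+9), pos 3: e→l (+7) — repeating every 2. A repeating key of period 2 is used — shifts +9, +7 over and over.
Decoding bjxbc: b−9=s, j−7=c, x−9=o, b−7=u, c−9=t.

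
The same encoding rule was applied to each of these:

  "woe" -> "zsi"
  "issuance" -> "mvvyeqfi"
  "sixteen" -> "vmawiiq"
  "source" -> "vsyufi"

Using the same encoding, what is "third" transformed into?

wkmug

The shift depends on letter class: consonant w→z is +3, but vowel o→s is +4. Two shifts are in play — +4 for a/e/i/o/u, +3 for every other letter.
On third: t(cons)+3=w, h(cons)+3=k, i(vowel)+4=m, r(cons)+3=u, d(cons)+3=g.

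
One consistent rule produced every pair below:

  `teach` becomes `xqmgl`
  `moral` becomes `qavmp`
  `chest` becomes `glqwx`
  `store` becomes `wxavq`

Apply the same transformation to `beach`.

The shift depends on letter class: consonant t→x is +4, but vowel e→q is +12. Two shifts are in play — +12 for a/e/i/o/u, +4 for every other letter.
Applying it to beach: b(cons)+4=f, e(vowel)+12=q, a(vowel)+12=m, c(cons)+4=g, h(cons)+4=l.

fqmgl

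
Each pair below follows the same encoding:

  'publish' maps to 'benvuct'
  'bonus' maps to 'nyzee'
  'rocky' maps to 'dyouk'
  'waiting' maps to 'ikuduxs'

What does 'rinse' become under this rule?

Shifts by position in publish: pos 0: p→b (+12), pos 1: u→e (+10), pos 2: b→n (+12), pos 3: l→v (+10) — repeating every 2. It's a Vigenère-style cipher with numeric key [12,10]: position i shifts by key[i mod 2].
Applying it to rinse: r+12=d, i+10=s, n+12=z, s+10=c, e+12=q.

dszcq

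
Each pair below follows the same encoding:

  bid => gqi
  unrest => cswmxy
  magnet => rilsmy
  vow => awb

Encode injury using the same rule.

qsocwd

Two shifts are in play — +8 for a/e/i/o/u, +5 for every other letter.
For injury: i(vowel)+8=q, n(cons)+5=s, j(cons)+5=o, u(vowel)+8=c, r(cons)+5=w, y(cons)+5=d.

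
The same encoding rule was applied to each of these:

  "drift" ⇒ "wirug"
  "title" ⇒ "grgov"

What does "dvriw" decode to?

weird

Each pair mirrors across the alphabet (d↔w, r↔i, i↔r): positions sum to 25. This is the alphabet-reversal cipher (Atbash): a becomes z, b becomes y, etc.
Decoding dvriw: d↔w, v↔e, r↔i, i↔r, w↔d.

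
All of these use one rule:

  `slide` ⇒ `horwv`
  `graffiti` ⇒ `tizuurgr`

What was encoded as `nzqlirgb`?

Each pair mirrors across the alphabet (s↔h, l↔o, i↔r): positions sum to 25. Each letter is replaced by its mirror in the alphabet: a↔z, b↔y, c↔x, and so on (the Atbash cipher).
Reversing it on nzqlirgb: n↔m, z↔a, q↔j, l↔o, i↔r, r↔i, g↔t, b↔y.

majority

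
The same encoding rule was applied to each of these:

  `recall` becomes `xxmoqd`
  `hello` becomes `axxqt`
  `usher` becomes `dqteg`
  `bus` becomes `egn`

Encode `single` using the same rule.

The output letters match the input read backwards, each shifted +12: recall reversed is llacer. Read the word backwards and shift each letter +12.
On single: reverse → elgnis; then shift: e+12=q, l+12=x, g+12=s, n+12=z, i+12=u, s+12=e.

qxszue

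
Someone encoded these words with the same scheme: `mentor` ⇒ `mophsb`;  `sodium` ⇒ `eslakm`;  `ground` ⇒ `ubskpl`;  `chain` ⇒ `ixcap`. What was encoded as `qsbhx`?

worth

This is an affine cipher: with a=0,…,z=25, each position x becomes (3x+2) mod 26.
Decoding qsbhx: q(16)→9·(16−2)≡22=w; s(18)→9·(18−2)≡14=o; b(1)→9·(1−2)≡17=r; h(7)→9·(7−2)≡19=t; x(23)→9·(23−2)≡7=h (all mod 26).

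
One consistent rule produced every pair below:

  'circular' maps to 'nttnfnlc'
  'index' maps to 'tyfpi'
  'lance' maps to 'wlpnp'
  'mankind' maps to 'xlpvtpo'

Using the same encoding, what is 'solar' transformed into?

Shifts by position in circular: pos 0: c→n (+11), pos 1: i→t (+11), pos 2: r→t (+2), pos 3: c→n (+11), pos 4: u→f (+11), pos 5: l→n (+2) — repeating every 3. The shifts repeat in a cycle of length 3: positions 0,1,… shift by +11, +11, +2, then the pattern repeats.
Applying it to solar: s+11=d, o+11=z, l+2=n, a+11=l, r+11=c.

dznlc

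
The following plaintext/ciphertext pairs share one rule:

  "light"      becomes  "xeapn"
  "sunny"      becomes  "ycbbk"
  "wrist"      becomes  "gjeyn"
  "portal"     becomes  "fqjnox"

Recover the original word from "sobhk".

candy

l(11)→x(23) and i(8)→e(4) fit y≡15x+14 (mod 26); the inverse of 15 mod 26 is 7. Treating letters as 0–25, the rule is x ↦ 15x + 14 (mod 26).
Undoing it on sobhk: s(18)→7·(18−14)≡2=c; o(14)→7·(14−14)≡0=a; b(1)→7·(1−14)≡13=n; h(7)→7·(7−14)≡3=d; k(10)→7·(10−14)≡24=y (all mod 26).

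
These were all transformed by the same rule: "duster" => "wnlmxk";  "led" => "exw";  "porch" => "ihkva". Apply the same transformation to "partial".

itkmbte

Compare letters: d→w is +19, u→n is +19, s→l is +19 — a constant shift. Each letter is shifted forward by 19 in the alphabet (a Caesar shift of +19).
On partial: p+19=i, a+19=t, r+19=k, t+19=m, i+19=b, a+19=t, l+19=e.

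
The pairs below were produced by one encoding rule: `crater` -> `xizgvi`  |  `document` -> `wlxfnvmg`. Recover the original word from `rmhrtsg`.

Each pair mirrors across the alphabet (c↔x, r↔i, a↔z): positions sum to 25. This is the alphabet-reversal cipher (Atbash): a becomes z, b becomes y, etc.
Undoing it on rmhrtsg: r↔i, m↔n, h↔s, r↔i, t↔g, s↔h, g↔t.

insight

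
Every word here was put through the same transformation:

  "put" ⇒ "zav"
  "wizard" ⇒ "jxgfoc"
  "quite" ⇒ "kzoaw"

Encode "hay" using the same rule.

egn

The output letters match the input read backwards, each shifted +6: put reversed is tup. Two steps: reverse the string, then apply a Caesar shift of +6.
On hay: reverse → yah; then shift: y+6=e, a+6=g, h+6=n.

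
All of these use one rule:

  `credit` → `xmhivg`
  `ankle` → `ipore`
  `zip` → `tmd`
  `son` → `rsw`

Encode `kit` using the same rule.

Read the word backwards and shift each letter +4.
Applying it to kit: reverse → tik; then shift: t+4=x, i+4=m, k+4=o.

xmo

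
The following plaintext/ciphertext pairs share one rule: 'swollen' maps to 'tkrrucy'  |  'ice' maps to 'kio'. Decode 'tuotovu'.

Read the word backwards and shift each letter +6.
Reversing it on tuotovu: shift back: t−6=n, u−6=o, o−6=i, t−6=n, o−6=i, v−6=p, u−6=o → noinipo; then reverse → opinion.

opinion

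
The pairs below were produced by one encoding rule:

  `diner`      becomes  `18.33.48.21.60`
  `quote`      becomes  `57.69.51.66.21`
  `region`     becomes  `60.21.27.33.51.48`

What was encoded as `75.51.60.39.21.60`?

d(#4)→18 and i(#9)→33: differences scale by 3, so n = 3·pos + 6. The formula is n = 3×(alphabet index, a=1) + 6.
Reversing it on 75.51.60.39.21.60: 75→(75−6)÷3=23=w, 51→(51−6)÷3=15=o, 60→(60−6)÷3=18=r, 39→(39−6)÷3=11=k, 21→(21−6)÷3=5=e, 60→(60−6)÷3=18=r.

worker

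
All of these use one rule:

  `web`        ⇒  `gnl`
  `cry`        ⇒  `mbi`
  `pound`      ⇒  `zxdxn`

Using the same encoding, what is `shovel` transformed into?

The shift depends on letter class: consonant w→g is +10, but vowel e→n is +9. Vowels shift forward by 9 and consonants shift forward by 10.
Applying it to shovel: s(cons)+10=c, h(cons)+10=r, o(vowel)+9=x, v(cons)+10=f, e(vowel)+9=n, l(cons)+10=v.

crxfnv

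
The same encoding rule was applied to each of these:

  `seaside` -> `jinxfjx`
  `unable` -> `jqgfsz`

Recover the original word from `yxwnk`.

first

The output letters match the input read backwards, each shifted +5: seaside reversed is edisaes. Read the word backwards and shift each letter +5.
Reversing it on yxwnk: shift back: y−5=t, x−5=s, w−5=r, n−5=i, k−5=f → tsrif; then reverse → first.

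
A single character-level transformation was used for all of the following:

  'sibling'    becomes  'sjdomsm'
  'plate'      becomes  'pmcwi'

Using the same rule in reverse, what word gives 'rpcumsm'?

Each letter shifts forward by its position index (0, 1, 2, …) — the shift grows by one for each successive letter.
Decoding rpcumsm: r−0=r, p−1=o, c−2=a, u−3=r, m−4=i, s−5=n, m−6=g.

roaring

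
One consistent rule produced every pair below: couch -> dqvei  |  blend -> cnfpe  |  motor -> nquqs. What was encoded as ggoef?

The shifts repeat in a cycle of length 2: positions 0,1,… shift by +1, +2, then the pattern repeats.
Decoding ggoef: g−1=f, g−2=e, o−1=n, e−2=c, f−1=e.

fence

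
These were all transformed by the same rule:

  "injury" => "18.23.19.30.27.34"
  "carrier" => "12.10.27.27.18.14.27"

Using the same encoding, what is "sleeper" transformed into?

28.21.14.14.25.14.27

The number is (letter's place in the alphabet, a=1) + 9.
For sleeper: s=19→28, l=12→21, e=5→14, e=5→14, p=16→25, e=5→14, r=18→27.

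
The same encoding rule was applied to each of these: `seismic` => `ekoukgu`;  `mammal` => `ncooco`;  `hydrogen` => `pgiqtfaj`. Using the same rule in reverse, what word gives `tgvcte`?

The output letters match the input read backwards, each shifted +2: seismic reversed is cimsies. The word is reversed, then every letter is shifted forward by 2.
Reversing it on tgvcte: shift back: t−2=r, g−2=e, v−2=t, c−2=a, t−2=r, e−2=c → retarc; then reverse → crater.

crater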